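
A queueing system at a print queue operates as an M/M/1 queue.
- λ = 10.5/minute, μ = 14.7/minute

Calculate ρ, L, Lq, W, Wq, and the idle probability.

Step 1: ρ = λ/μ = 10.5/14.7 = 0.7143
Step 2: L = λ/(μ-λ) = 10.5/4.20 = 2.5000
Step 3: Lq = λ²/(μ(μ-λ)) = 110.25/(14.7×4.20) = 1.7857
Step 4: W = 1/(μ-λ) = 1/4.20 = 0.2381
Step 5: Wq = λ/(μ(μ-λ)) = 10.5/(14.7×4.20) = 0.1701
Step 6: P(0) = 1-ρ = 0.2857
Verify: L = λW = 10.5×0.2381 = 2.5000 ✔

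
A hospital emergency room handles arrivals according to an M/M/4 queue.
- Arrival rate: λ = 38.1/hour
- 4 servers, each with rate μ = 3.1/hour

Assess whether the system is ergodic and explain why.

Stability requires ρ = λ/(cμ) < 1
ρ = 38.1/(4 × 3.1) = 38.1/12.40 = 3.0726
Since 3.0726 ≥ 1, the system is UNSTABLE.
Need c > λ/μ = 38.1/3.1 = 12.29.
Minimum servers needed: c = 13.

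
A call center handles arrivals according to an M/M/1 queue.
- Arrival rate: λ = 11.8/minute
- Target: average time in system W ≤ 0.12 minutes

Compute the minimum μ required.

For M/M/1: W = 1/(μ-λ)
Need W ≤ 0.12, so 1/(μ-λ) ≤ 0.12
μ - λ ≥ 1/0.12 = 8.3333
μ ≥ 11.8 + 8.3333 = 20.1333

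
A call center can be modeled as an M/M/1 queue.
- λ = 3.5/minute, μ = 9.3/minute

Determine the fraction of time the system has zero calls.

ρ = λ/μ = 3.5/9.3 = 0.3763
P(0) = 1 - ρ = 1 - 0.3763 = 0.6237
The server is idle 62.37% of the time.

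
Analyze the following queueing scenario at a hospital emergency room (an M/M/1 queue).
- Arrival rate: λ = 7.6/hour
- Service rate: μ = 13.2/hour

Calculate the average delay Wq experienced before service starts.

First, compute utilization: ρ = λ/μ = 7.6/13.2 = 0.5758
For M/M/1: Wq = λ/(μ(μ-λ))
Wq = 7.6/(13.2 × (13.2-7.6))
Wq = 7.6/(13.2 × 5.60)
Wq = 0.1028 hours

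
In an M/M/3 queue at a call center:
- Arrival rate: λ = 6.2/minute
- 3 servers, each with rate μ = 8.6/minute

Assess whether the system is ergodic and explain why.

Stability requires ρ = λ/(cμ) < 1
ρ = 6.2/(3 × 8.6) = 6.2/25.80 = 0.2403
Since 0.2403 < 1, the system is STABLE.
The servers are busy 24.03% of the time.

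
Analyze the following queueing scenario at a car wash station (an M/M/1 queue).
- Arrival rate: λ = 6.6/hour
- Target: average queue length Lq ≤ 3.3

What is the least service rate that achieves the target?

For M/M/1: Lq = λ²/(μ(μ-λ))
Need Lq ≤ 3.3, i.e. μ(μ-λ) ≥ λ²/3.3
μ² - 6.6μ - 43.56/3.3 ≥ 0  →  μ² - 6.6μ - 13.2000 ≥ 0
Quadratic formula (positive root): μ = [λ + √(λ² + 4×13.2000)]/2
Discriminant: 43.56 + 4×13.2000 = 96.3600, √96.3600 = 9.81631
μ ≥ (6.6 + 9.81631)/2 = 8.2082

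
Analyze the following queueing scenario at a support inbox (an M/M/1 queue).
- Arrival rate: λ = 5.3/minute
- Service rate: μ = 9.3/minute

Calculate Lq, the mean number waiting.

ρ = λ/μ = 5.3/9.3 = 0.5699
For M/M/1: Lq = λ²/(μ(μ-λ))
Lq = 28.09/(9.3 × 4.00)
Lq = 0.7551 emails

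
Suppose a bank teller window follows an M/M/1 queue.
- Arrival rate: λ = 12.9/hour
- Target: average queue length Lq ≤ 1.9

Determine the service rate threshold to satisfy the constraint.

For M/M/1: Lq = λ²/(μ(μ-λ))
Need Lq ≤ 1.9, i.e. μ(μ-λ) ≥ λ²/1.9
μ² - 12.9μ - 166.41/1.9 ≥ 0  →  μ² - 12.9μ - 87.5842 ≥ 0
Quadratic formula (positive root): μ = [λ + √(λ² + 4×87.5842)]/2
Discriminant: 166.41 + 4×87.5842 = 516.7468, √516.7468 = 22.73207
μ ≥ (12.9 + 22.73207)/2 = 17.8160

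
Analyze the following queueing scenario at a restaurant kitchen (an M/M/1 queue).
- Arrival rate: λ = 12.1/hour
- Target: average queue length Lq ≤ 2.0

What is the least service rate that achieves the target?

For M/M/1: Lq = λ²/(μ(μ-λ))
Need Lq ≤ 2.0, i.e. μ(μ-λ) ≥ λ²/2.0
μ² - 12.1μ - 146.41/2.0 ≥ 0  →  μ² - 12.1μ - 73.2050 ≥ 0
Quadratic formula (positive root): μ = [λ + √(λ² + 4×73.2050)]/2
Discriminant: 146.41 + 4×73.2050 = 439.2300, √439.2300 = 20.9578
μ ≥ (12.1 + 20.9578)/2 = 16.5289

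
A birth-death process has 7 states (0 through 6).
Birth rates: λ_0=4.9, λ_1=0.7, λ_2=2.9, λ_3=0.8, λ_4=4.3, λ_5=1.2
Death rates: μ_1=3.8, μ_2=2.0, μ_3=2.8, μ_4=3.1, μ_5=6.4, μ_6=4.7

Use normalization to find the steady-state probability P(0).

Ratios P(n)/P(0) = (λ₀···λₙ₋₁)/(μ₁···μₙ):
P(1)/P(0) = (4.9)/(3.8) = 1.2895
P(2)/P(0) = (4.9×0.7)/(3.8×2.0) = 0.45132
P(3)/P(0) = (4.9×0.7×2.9)/(3.8×2.0×2.8) = 0.46743
P(4)/P(0) = (4.9×0.7×2.9×0.8)/(3.8×2.0×2.8×3.1) = 0.12063
P(5)/P(0) = (4.9×0.7×2.9×0.8×4.3)/(3.8×2.0×2.8×3.1×6.4) = 0.081047
P(6)/P(0) = (4.9×0.7×2.9×0.8×4.3×1.2)/(3.8×2.0×2.8×3.1×6.4×4.7) = 0.020693

Normalization: ∑ P(n) = 1
P(0) × (1.0000 + 1.2895 + 0.45132 + 0.46743 + 0.12063 + 0.081047 + 0.020693) = 1
P(0) × 3.4306 = 1
P(0) = 1/3.4306 = 0.2915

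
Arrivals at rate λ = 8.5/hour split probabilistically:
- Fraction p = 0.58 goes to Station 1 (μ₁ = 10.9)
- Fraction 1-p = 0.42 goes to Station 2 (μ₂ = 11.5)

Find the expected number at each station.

Effective rates: λ₁ = 8.5×0.58 = 4.93, λ₂ = 8.5×0.42 = 3.57
Station 1: ρ₁ = 4.93/10.9 = 0.4523, L₁ = ρ₁/(1-ρ₁) = 0.4523/(1-0.4523) = 0.8258
Station 2: ρ₂ = 3.57/11.5 = 0.31043, L₂ = ρ₂/(1-ρ₂) = 0.31043/(1-0.31043) = 0.4502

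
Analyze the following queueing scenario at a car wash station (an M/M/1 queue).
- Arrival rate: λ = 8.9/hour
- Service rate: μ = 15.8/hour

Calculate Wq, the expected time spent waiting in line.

First, compute utilization: ρ = λ/μ = 8.9/15.8 = 0.5633
For M/M/1: Wq = λ/(μ(μ-λ))
Wq = 8.9/(15.8 × (15.8-8.9))
Wq = 8.9/(15.8 × 6.90)
Wq = 0.08164 hours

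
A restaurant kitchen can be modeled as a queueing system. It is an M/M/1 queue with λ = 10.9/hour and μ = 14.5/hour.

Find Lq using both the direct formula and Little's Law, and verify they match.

Method 1 (direct): Lq = λ²/(μ(μ-λ)) = 118.81/(14.5 × 3.60) = 2.2761

Method 2 (Little's Law):
W = 1/(μ-λ) = 1/3.60 = 0.2777778
Wq = W - 1/μ = 0.2777778 - 0.06896552 = 0.208812
Lq = λWq = 10.9 × 0.208812 = 2.2761 ✔ (matches Method 1)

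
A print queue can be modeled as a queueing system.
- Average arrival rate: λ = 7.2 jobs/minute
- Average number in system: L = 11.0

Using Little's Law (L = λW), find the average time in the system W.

Little's Law: L = λW, so W = L/λ
W = 11.0/7.2 = 1.5278 minutes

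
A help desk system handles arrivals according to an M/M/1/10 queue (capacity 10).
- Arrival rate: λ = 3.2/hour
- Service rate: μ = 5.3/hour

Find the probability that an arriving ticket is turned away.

ρ = λ/μ = 3.2/5.3 = 0.60377
P₀ = (1-ρ)/(1-ρ^(K+1)) = (1-0.60377)/(1-0.60377^11) = 0.3962/0.9961 = 0.3978
P_K = P₀×ρ^K = 0.3978 × 0.60377^10 = 0.3978 × 0.006437 = 0.002561
Blocking probability = 0.26%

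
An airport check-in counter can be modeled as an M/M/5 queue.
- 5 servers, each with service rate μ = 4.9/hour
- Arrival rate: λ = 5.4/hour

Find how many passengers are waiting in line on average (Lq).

Traffic intensity: ρ = λ/(cμ) = 5.4/(5×4.9) = 0.2204
Since ρ = 0.2204 < 1, system is stable.
Offered load a = λ/μ = cρ = 5.4/4.9 = 1.1020
P₀ = [ Σₙ₌₀^4 aⁿ/n! + a^5/(5!(1-ρ)) ]⁻¹
Σ = a^0/0! + a^1/1! + a^2/2! + a^3/3! + a^4/4! = 1.0000 + 1.1020 + 0.6072 + 0.2231 + 0.06146 = 2.9938
a^5/(5!(1-ρ)) = 1.6255/(120 × 0.7796) = 0.01738
P₀ = 1/(2.9938 + 0.01738) = 0.3321
Lq = P₀·a^5·ρ / (5!(1-ρ)²) = 0.3321 × 1.6255 × 0.2204 / (120 × 0.6078) = 0.001631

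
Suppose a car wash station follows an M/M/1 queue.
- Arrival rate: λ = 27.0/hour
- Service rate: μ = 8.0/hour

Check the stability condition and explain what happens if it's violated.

Stability requires ρ = λ/(cμ) < 1
ρ = 27.0/(1 × 8.0) = 27.0/8.00 = 3.3750
Since 3.3750 ≥ 1, the system is UNSTABLE.
Queue grows without bound. Need μ > λ = 27.0.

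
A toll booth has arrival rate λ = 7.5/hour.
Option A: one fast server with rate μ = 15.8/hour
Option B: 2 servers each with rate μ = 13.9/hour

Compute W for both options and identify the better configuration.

Option A: single server μ = 15.8 (M/M/1)
  ρ_A = 7.5/15.8 = 0.4747
  W_A = 1/(μ-λ) = 1/(15.8-7.5) = 1/8.30 = 0.1205

Option B: 2 servers μ = 13.9 (M/M/2)
  ρ_B = λ/(cμ) = 7.5/(2×13.9) = 0.2698
  Offered load a = λ/μ = cρ = 7.5/13.9 = 0.5396
  P₀ = [ Σₙ₌₀^1 aⁿ/n! + a^2/(2!(1-ρ)) ]⁻¹
  Σ = a^0/0! + a^1/1! = 1.0000 + 0.5396 = 1.5396
  a^2/(2!(1-ρ)) = 0.2911/(2 × 0.7302) = 0.1993
  P₀ = 1/(1.5396 + 0.1993) = 0.5751
  Lq = P₀·a^2·ρ / (2!(1-ρ)²) = 0.57507 × 0.29113 × 0.26978 / (2 × 0.53322) = 0.04235
  Wq_B = Lq/λ = 0.04235/7.5 = 0.005647
  W_B = Wq_B + 1/μ = 0.005647 + 0.07194 = 0.07759

Since W_B = 0.07759 < W_A = 0.1205, Option B (multiple servers) has the shorter time in system.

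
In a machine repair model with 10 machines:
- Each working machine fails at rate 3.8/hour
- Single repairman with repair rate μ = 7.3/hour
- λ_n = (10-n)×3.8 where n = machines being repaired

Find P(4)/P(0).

P(4)/P(0) = ∏_{i=0}^{4-1} λ_i/μ_{i+1}
= (10-0)×3.8/7.3 × (10-1)×3.8/7.3 × (10-2)×3.8/7.3 × (10-3)×3.8/7.3
= 370.0611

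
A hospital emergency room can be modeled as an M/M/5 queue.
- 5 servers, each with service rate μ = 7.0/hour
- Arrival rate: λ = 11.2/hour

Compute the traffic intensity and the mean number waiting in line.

Traffic intensity: ρ = λ/(cμ) = 11.2/(5×7.0) = 0.3200
Since ρ = 0.3200 < 1, system is stable.
Offered load a = λ/μ = cρ = 11.2/7.0 = 1.6000
P₀ = [ Σₙ₌₀^4 aⁿ/n! + a^5/(5!(1-ρ)) ]⁻¹
Σ = a^0/0! + a^1/1! + a^2/2! + a^3/3! + a^4/4! = 1.0000 + 1.6000 + 1.2800 + 0.68267 + 0.27307 = 4.8357
a^5/(5!(1-ρ)) = 10.4858/(120 × 0.6800) = 0.1285
P₀ = 1/(4.8357 + 0.1285) = 0.2014
Lq = P₀·a^5·ρ / (5!(1-ρ)²) = 0.2014 × 10.4858 × 0.3200 / (120 × 0.4624) = 0.01218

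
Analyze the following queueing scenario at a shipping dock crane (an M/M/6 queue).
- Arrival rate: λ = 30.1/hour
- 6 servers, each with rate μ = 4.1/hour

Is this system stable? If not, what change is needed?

Stability requires ρ = λ/(cμ) < 1
ρ = 30.1/(6 × 4.1) = 30.1/24.60 = 1.2236
Since 1.2236 ≥ 1, the system is UNSTABLE.
Need c > λ/μ = 30.1/4.1 = 7.34.
Minimum servers needed: c = 8.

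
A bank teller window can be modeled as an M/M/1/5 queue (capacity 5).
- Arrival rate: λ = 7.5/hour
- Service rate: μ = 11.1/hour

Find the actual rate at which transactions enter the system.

ρ = λ/μ = 7.5/11.1 = 0.6757
P₀ = (1-ρ)/(1-ρ^(K+1)) = (1-0.6757)/(1-0.6757^6) = 0.3243/0.9048 = 0.3584
P_K = P₀×ρ^K = 0.35841 × 0.6757^5 = 0.35841 × 0.14085 = 0.05048
λ_eff = λ(1-P_K) = 7.5 × (1 - 0.05048) = 7.5 × 0.94952 = 7.1214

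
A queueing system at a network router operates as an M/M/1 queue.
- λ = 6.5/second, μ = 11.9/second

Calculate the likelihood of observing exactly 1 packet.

ρ = λ/μ = 6.5/11.9 = 0.5462
P(n) = (1-ρ)ρⁿ
P(1) = (1-0.5462) × 0.5462^1
P(1) = 0.4538 × 0.5462
P(1) = 0.2479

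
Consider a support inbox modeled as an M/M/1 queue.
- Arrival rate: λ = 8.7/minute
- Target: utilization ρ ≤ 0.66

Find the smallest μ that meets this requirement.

ρ = λ/μ, so μ = λ/ρ
μ ≥ 8.7/0.66 = 13.1818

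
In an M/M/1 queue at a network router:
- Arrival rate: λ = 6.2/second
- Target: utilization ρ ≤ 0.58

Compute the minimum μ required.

ρ = λ/μ, so μ = λ/ρ
μ ≥ 6.2/0.58 = 10.6897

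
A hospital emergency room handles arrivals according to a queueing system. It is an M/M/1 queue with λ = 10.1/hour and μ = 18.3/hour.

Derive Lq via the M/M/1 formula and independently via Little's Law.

Method 1 (direct): Lq = λ²/(μ(μ-λ)) = 102.01/(18.3 × 8.20) = 0.6798

Method 2 (Little's Law):
W = 1/(μ-λ) = 1/8.20 = 0.12195
Wq = W - 1/μ = 0.12195 - 0.054645 = 0.06731
Lq = λWq = 10.1 × 0.06731 = 0.6798 ✔ (matches Method 1)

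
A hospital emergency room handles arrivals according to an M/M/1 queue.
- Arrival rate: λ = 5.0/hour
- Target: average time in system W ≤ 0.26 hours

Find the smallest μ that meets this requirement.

For M/M/1: W = 1/(μ-λ)
Need W ≤ 0.26, so 1/(μ-λ) ≤ 0.26
μ - λ ≥ 1/0.26 = 3.8462
μ ≥ 5.0 + 3.8462 = 8.8462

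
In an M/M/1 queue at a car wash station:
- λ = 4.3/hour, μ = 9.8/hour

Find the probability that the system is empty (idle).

ρ = λ/μ = 4.3/9.8 = 0.4388
P(0) = 1 - ρ = 1 - 0.4388 = 0.5612
The server is idle 56.12% of the time.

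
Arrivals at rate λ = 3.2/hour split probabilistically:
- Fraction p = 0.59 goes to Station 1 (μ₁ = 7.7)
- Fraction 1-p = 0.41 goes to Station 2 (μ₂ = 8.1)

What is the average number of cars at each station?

Effective rates: λ₁ = 3.2×0.59 = 1.888, λ₂ = 3.2×0.41 = 1.312
Station 1: ρ₁ = 1.888/7.7 = 0.24519, L₁ = ρ₁/(1-ρ₁) = 0.24519/(1-0.24519) = 0.3248
Station 2: ρ₂ = 1.312/8.1 = 0.1620, L₂ = ρ₂/(1-ρ₂) = 0.1620/(1-0.1620) = 0.1933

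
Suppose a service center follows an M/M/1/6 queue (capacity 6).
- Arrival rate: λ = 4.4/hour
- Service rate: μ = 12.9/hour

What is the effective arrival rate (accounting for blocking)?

ρ = λ/μ = 4.4/12.9 = 0.3411
P₀ = (1-ρ)/(1-ρ^(K+1)) = (1-0.3411)/(1-0.3411^7) = 0.65890/0.99946 = 0.6593
P_K = P₀×ρ^K = 0.6593 × 0.3411^6 = 0.6593 × 0.001575 = 0.001038
λ_eff = λ(1-P_K) = 4.4 × (1 - 0.001038) = 4.4 × 0.99896 = 4.3954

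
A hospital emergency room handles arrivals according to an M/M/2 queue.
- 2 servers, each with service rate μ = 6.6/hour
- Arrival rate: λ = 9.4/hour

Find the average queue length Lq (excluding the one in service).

Traffic intensity: ρ = λ/(cμ) = 9.4/(2×6.6) = 0.7121
Since ρ = 0.7121 < 1, system is stable.
Offered load a = λ/μ = cρ = 9.4/6.6 = 1.4242
P₀ = [ Σₙ₌₀^1 aⁿ/n! + a^2/(2!(1-ρ)) ]⁻¹
Σ = a^0/0! + a^1/1! = 1.0000 + 1.4242 = 2.4242
a^2/(2!(1-ρ)) = 2.02847/(2 × 0.287879) = 3.5231
P₀ = 1/(2.4242 + 3.5231) = 0.1681
Lq = P₀·a^2·ρ / (2!(1-ρ)²) = 0.16814 × 2.0285 × 0.71212 / (2 × 0.082874) = 1.4654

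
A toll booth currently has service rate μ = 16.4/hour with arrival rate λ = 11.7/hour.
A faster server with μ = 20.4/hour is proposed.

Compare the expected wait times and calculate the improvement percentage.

System 1: ρ₁ = 11.7/16.4 = 0.7134, W₁ = 1/(16.4-11.7) = 0.21277
System 2: ρ₂ = 11.7/20.4 = 0.5735, W₂ = 1/(20.4-11.7) = 0.11494
Improvement: (W₁-W₂)/W₁ = (0.21277-0.11494)/0.21277 = 45.98%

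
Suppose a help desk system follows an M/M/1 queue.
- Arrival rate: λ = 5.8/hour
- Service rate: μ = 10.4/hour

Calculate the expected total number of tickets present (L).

ρ = λ/μ = 5.8/10.4 = 0.5577
For M/M/1: L = λ/(μ-λ)
L = 5.8/(10.4-5.8) = 5.8/4.60
L = 1.2609 tickets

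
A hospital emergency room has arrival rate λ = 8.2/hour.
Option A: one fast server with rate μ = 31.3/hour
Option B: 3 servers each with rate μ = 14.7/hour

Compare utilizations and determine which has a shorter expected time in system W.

Option A: single server μ = 31.3 (M/M/1)
  ρ_A = 8.2/31.3 = 0.2620
  W_A = 1/(μ-λ) = 1/(31.3-8.2) = 1/23.10 = 0.04329

Option B: 3 servers μ = 14.7 (M/M/3)
  ρ_B = λ/(cμ) = 8.2/(3×14.7) = 0.1859
  Offered load a = λ/μ = cρ = 8.2/14.7 = 0.5578
  P₀ = [ Σₙ₌₀^2 aⁿ/n! + a^3/(3!(1-ρ)) ]⁻¹
  Σ = a^0/0! + a^1/1! + a^2/2! = 1.0000 + 0.5578 + 0.1556 = 1.7134
  a^3/(3!(1-ρ)) = 0.1736/(6 × 0.8141) = 0.03554
  P₀ = 1/(1.7134 + 0.03554) = 0.5718
  Lq = P₀·a^3·ρ / (3!(1-ρ)²) = 0.5718 × 0.1736 × 0.1859 / (6 × 0.6627) = 0.004641
  Wq_B = Lq/λ = 0.00464115/8.2 = 0.00056599
  W_B = Wq_B + 1/μ = 0.00056599 + 0.068027 = 0.06859

Since W_A = 0.04329 < W_B = 0.06859, Option A (single fast server) has the shorter time in system.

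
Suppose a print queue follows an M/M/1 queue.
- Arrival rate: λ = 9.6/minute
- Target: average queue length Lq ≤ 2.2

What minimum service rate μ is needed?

For M/M/1: Lq = λ²/(μ(μ-λ))
Need Lq ≤ 2.2, i.e. μ(μ-λ) ≥ λ²/2.2
μ² - 9.6μ - 92.16/2.2 ≥ 0  →  μ² - 9.6μ - 41.8909 ≥ 0
Quadratic formula (positive root): μ = [λ + √(λ² + 4×41.8909)]/2
Discriminant: 92.16 + 4×41.8909 = 259.7236, √259.7236 = 16.11594
μ ≥ (9.6 + 16.11594)/2 = 12.8580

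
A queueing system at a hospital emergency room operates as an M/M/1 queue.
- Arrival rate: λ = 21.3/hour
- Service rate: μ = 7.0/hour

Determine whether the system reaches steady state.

Stability requires ρ = λ/(cμ) < 1
ρ = 21.3/(1 × 7.0) = 21.3/7.00 = 3.0429
Since 3.0429 ≥ 1, the system is UNSTABLE.
Queue grows without bound. Need μ > λ = 21.3.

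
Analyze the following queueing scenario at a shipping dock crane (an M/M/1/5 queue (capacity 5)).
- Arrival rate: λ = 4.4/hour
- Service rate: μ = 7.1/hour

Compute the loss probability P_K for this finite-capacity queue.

ρ = λ/μ = 4.4/7.1 = 0.619718
P₀ = (1-ρ)/(1-ρ^(K+1)) = (1-0.619718)/(1-0.619718^6) = 0.3803/0.9434 = 0.4031
P_K = P₀×ρ^K = 0.4031 × 0.619718^5 = 0.4031 × 0.09141 = 0.03685
Blocking probability = 3.68%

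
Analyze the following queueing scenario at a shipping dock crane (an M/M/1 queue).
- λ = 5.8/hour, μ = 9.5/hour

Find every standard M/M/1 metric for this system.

Step 1: ρ = λ/μ = 5.8/9.5 = 0.6105
Step 2: L = λ/(μ-λ) = 5.8/3.70 = 1.5676
Step 3: Lq = λ²/(μ(μ-λ)) = 33.64/(9.5×3.70) = 0.9570
Step 4: W = 1/(μ-λ) = 1/3.70 = 0.27027
Step 5: Wq = λ/(μ(μ-λ)) = 5.8/(9.5×3.70) = 0.1650
Step 6: P(0) = 1-ρ = 0.3895
Verify: L = λW = 5.8×0.27027 = 1.5676 ✔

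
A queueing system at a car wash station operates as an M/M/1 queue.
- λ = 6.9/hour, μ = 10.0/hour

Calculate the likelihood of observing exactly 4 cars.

ρ = λ/μ = 6.9/10.0 = 0.6900
P(n) = (1-ρ)ρⁿ
P(4) = (1-0.6900) × 0.6900^4
P(4) = 0.31000 × 0.22667
P(4) = 0.07027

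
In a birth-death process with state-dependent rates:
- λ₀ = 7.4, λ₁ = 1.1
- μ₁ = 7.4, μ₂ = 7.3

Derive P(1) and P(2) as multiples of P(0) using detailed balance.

Balance equations:
State 0: λ₀P₀ = μ₁P₁ → P₁ = (λ₀/μ₁)P₀ = (7.4/7.4)P₀ = 1.0000P₀
State 1: P₂ = (λ₀λ₁)/(μ₁μ₂)P₀ = (7.4×1.1)/(7.4×7.3)P₀ = 0.1507P₀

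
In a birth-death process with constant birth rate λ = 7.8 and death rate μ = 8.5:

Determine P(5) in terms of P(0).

For constant rates: P(n)/P(0) = (λ/μ)^n
P(5)/P(0) = (7.8/8.5)^5 = 0.91765^5 = 0.6507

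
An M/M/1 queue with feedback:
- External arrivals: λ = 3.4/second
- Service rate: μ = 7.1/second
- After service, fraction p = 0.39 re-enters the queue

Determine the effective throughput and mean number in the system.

Effective arrival rate: λ_eff = λ/(1-p) = 3.4/(1-0.39) = 3.4/0.61 = 5.5738
ρ = λ_eff/μ = 5.5738/7.1 = 0.78504
L = ρ/(1-ρ) = 0.78504/(1-0.78504) = 3.6520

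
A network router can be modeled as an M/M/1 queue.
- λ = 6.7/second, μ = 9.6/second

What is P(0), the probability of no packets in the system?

ρ = λ/μ = 6.7/9.6 = 0.6979
P(0) = 1 - ρ = 1 - 0.6979 = 0.3021
The server is idle 30.21% of the time.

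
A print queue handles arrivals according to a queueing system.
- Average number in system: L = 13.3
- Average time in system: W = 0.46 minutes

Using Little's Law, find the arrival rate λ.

Little's Law: L = λW, so λ = L/W
λ = 13.3/0.46 = 28.9130 jobs/minute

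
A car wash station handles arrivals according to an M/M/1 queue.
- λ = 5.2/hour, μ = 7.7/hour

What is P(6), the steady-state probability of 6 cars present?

ρ = λ/μ = 5.2/7.7 = 0.67532
P(n) = (1-ρ)ρⁿ
P(6) = (1-0.67532) × 0.67532^6
P(6) = 0.3247 × 0.09485
P(6) = 0.03080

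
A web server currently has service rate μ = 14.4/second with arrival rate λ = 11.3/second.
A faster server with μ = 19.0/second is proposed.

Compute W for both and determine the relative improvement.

System 1: ρ₁ = 11.3/14.4 = 0.7847, W₁ = 1/(14.4-11.3) = 0.32258
System 2: ρ₂ = 11.3/19.0 = 0.5947, W₂ = 1/(19.0-11.3) = 0.12987
Improvement: (W₁-W₂)/W₁ = (0.32258-0.12987)/0.32258 = 59.74%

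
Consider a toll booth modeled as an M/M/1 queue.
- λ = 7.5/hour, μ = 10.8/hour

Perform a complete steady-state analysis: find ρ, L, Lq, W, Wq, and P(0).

Step 1: ρ = λ/μ = 7.5/10.8 = 0.6944
Step 2: L = λ/(μ-λ) = 7.5/3.30 = 2.2727
Step 3: Lq = λ²/(μ(μ-λ)) = 56.25/(10.8×3.30) = 1.5783
Step 4: W = 1/(μ-λ) = 1/3.30 = 0.30303
Step 5: Wq = λ/(μ(μ-λ)) = 7.5/(10.8×3.30) = 0.2104
Step 6: P(0) = 1-ρ = 0.3056
Verify: L = λW = 7.5×0.30303 = 2.2727 ✔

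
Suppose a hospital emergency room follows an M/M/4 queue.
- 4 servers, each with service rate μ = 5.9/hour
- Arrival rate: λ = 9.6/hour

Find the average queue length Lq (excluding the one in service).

Traffic intensity: ρ = λ/(cμ) = 9.6/(4×5.9) = 0.4068
Since ρ = 0.4068 < 1, system is stable.
Offered load a = λ/μ = cρ = 9.6/5.9 = 1.6271
P₀ = [ Σₙ₌₀^3 aⁿ/n! + a^4/(4!(1-ρ)) ]⁻¹
Σ = a^0/0! + a^1/1! + a^2/2! + a^3/3! = 1.00000 + 1.62712 + 1.32376 + 0.717970 = 4.6688
a^4/(4!(1-ρ)) = 7.0093/(24 × 0.5932) = 0.4923
P₀ = 1/(4.6688 + 0.4923) = 0.1938
Lq = P₀·a^4·ρ / (4!(1-ρ)²) = 0.19375 × 7.0093 × 0.40678 / (24 × 0.35191) = 0.06541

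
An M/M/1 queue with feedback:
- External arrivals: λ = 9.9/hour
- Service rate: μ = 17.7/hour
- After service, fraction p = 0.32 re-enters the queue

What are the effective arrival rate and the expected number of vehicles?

Effective arrival rate: λ_eff = λ/(1-p) = 9.9/(1-0.32) = 9.9/0.68 = 14.5588
ρ = λ_eff/μ = 14.5588/17.7 = 0.82253
L = ρ/(1-ρ) = 0.82253/(1-0.82253) = 4.6348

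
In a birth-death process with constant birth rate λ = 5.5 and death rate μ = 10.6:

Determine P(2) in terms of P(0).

For constant rates: P(n)/P(0) = (λ/μ)^n
P(2)/P(0) = (5.5/10.6)^2 = 0.51887^2 = 0.2692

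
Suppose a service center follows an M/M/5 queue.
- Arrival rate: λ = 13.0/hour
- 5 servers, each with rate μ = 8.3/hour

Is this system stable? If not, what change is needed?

Stability requires ρ = λ/(cμ) < 1
ρ = 13.0/(5 × 8.3) = 13.0/41.50 = 0.3133
Since 0.3133 < 1, the system is STABLE.
The servers are busy 31.33% of the time.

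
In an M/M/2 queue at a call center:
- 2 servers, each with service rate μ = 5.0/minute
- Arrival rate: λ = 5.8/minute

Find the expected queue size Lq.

Traffic intensity: ρ = λ/(cμ) = 5.8/(2×5.0) = 0.5800
Since ρ = 0.5800 < 1, system is stable.
Offered load a = λ/μ = cρ = 5.8/5.0 = 1.1600
P₀ = [ Σₙ₌₀^1 aⁿ/n! + a^2/(2!(1-ρ)) ]⁻¹
Σ = a^0/0! + a^1/1! = 1.0000 + 1.1600 = 2.1600
a^2/(2!(1-ρ)) = 1.3456/(2 × 0.4200) = 1.6019
P₀ = 1/(2.1600 + 1.6019) = 0.2658
Lq = P₀·a^2·ρ / (2!(1-ρ)²) = 0.2658 × 1.3456 × 0.5800 / (2 × 0.1764) = 0.5880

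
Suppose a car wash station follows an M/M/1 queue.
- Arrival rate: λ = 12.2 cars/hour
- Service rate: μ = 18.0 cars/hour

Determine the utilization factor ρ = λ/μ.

Server utilization: ρ = λ/μ
ρ = 12.2/18.0 = 0.6778
The server is busy 67.78% of the time.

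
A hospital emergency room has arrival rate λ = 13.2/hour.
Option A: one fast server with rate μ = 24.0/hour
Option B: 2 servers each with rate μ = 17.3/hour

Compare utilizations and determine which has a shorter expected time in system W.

Option A: single server μ = 24.0 (M/M/1)
  ρ_A = 13.2/24.0 = 0.5500
  W_A = 1/(μ-λ) = 1/(24.0-13.2) = 1/10.80 = 0.09259

Option B: 2 servers μ = 17.3 (M/M/2)
  ρ_B = λ/(cμ) = 13.2/(2×17.3) = 0.3815
  Offered load a = λ/μ = cρ = 13.2/17.3 = 0.7630
  P₀ = [ Σₙ₌₀^1 aⁿ/n! + a^2/(2!(1-ρ)) ]⁻¹
  Σ = a^0/0! + a^1/1! = 1.0000 + 0.7630 = 1.7630
  a^2/(2!(1-ρ)) = 0.58218/(2 × 0.61850) = 0.4706
  P₀ = 1/(1.7630 + 0.4706) = 0.4477
  Lq = P₀·a^2·ρ / (2!(1-ρ)²) = 0.4477 × 0.5822 × 0.3815 / (2 × 0.3825) = 0.1300
  Wq_B = Lq/λ = 0.12997/13.2 = 0.009846
  W_B = Wq_B + 1/μ = 0.009846 + 0.05780 = 0.06765

Since W_B = 0.06765 < W_A = 0.09259, Option B (multiple servers) has the shorter time in system.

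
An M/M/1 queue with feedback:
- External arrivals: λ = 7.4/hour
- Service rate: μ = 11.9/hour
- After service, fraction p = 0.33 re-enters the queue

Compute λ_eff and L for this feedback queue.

Effective arrival rate: λ_eff = λ/(1-p) = 7.4/(1-0.33) = 7.4/0.67 = 11.044776
ρ = λ_eff/μ = 11.044776/11.9 = 0.9281324
L = ρ/(1-ρ) = 0.9281324/(1-0.9281324) = 12.9145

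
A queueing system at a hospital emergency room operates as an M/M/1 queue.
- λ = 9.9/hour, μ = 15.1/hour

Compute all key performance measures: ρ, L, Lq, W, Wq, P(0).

Step 1: ρ = λ/μ = 9.9/15.1 = 0.6556
Step 2: L = λ/(μ-λ) = 9.9/5.20 = 1.9038
Step 3: Lq = λ²/(μ(μ-λ)) = 98.01/(15.1×5.20) = 1.2482
Step 4: W = 1/(μ-λ) = 1/5.20 = 0.1923
Step 5: Wq = λ/(μ(μ-λ)) = 9.9/(15.1×5.20) = 0.1261
Step 6: P(0) = 1-ρ = 0.3444
Verify: L = λW = 9.9×0.1923 = 1.9038 ✔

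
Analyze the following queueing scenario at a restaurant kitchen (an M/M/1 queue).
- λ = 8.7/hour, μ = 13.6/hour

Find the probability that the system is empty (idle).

ρ = λ/μ = 8.7/13.6 = 0.6397
P(0) = 1 - ρ = 1 - 0.6397 = 0.3603
The server is idle 36.03% of the time.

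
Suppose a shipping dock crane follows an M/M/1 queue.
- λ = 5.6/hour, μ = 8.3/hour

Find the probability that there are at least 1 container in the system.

ρ = λ/μ = 5.6/8.3 = 0.6747
P(N ≥ n) = ρⁿ
P(N ≥ 1) = 0.6747^1
P(N ≥ 1) = 0.6747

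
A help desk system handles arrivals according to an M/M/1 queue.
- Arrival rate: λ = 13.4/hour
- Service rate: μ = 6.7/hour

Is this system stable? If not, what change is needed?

Stability requires ρ = λ/(cμ) < 1
ρ = 13.4/(1 × 6.7) = 13.4/6.70 = 2.0000
Since 2.0000 ≥ 1, the system is UNSTABLE.
Queue grows without bound. Need μ > λ = 13.4.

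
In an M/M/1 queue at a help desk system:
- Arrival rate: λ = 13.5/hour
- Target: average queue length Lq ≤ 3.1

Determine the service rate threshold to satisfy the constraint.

For M/M/1: Lq = λ²/(μ(μ-λ))
Need Lq ≤ 3.1, i.e. μ(μ-λ) ≥ λ²/3.1
μ² - 13.5μ - 182.25/3.1 ≥ 0  →  μ² - 13.5μ - 58.79032 ≥ 0
Quadratic formula (positive root): μ = [λ + √(λ² + 4×58.79032)]/2
Discriminant: 182.25 + 4×58.79032 = 417.4113, √417.4113 = 20.4306
μ ≥ (13.5 + 20.4306)/2 = 16.9653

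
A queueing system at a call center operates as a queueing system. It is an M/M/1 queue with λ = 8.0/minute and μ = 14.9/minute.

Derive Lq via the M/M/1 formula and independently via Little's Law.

Method 1 (direct): Lq = λ²/(μ(μ-λ)) = 64.00/(14.9 × 6.90) = 0.6225

Method 2 (Little's Law):
W = 1/(μ-λ) = 1/6.90 = 0.144928
Wq = W - 1/μ = 0.144928 - 0.0671141 = 0.07781
Lq = λWq = 8.0 × 0.07781 = 0.6225 ✔ (matches Method 1)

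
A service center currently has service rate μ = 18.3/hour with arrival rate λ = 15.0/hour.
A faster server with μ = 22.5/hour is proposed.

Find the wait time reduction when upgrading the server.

System 1: ρ₁ = 15.0/18.3 = 0.8197, W₁ = 1/(18.3-15.0) = 0.30303
System 2: ρ₂ = 15.0/22.5 = 0.6667, W₂ = 1/(22.5-15.0) = 0.13333
Improvement: (W₁-W₂)/W₁ = (0.30303-0.13333)/0.30303 = 56.00%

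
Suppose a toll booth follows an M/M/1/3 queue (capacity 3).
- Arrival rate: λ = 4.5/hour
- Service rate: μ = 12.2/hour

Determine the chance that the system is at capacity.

ρ = λ/μ = 4.5/12.2 = 0.36885
P₀ = (1-ρ)/(1-ρ^(K+1)) = (1-0.36885)/(1-0.36885^4) = 0.63115/0.98149 = 0.6431
P_K = P₀×ρ^K = 0.6431 × 0.36885^3 = 0.6431 × 0.05018 = 0.03227
Blocking probability = 3.23%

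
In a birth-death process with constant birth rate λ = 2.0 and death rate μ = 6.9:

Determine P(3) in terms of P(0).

For constant rates: P(n)/P(0) = (λ/μ)^n
P(3)/P(0) = (2.0/6.9)^3 = 0.28986^3 = 0.02435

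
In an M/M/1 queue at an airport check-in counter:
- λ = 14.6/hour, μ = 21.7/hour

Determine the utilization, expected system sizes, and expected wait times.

Step 1: ρ = λ/μ = 14.6/21.7 = 0.6728
Step 2: L = λ/(μ-λ) = 14.6/7.10 = 2.0563
Step 3: Lq = λ²/(μ(μ-λ)) = 213.16/(21.7×7.10) = 1.3835
Step 4: W = 1/(μ-λ) = 1/7.10 = 0.140845
Step 5: Wq = λ/(μ(μ-λ)) = 14.6/(21.7×7.10) = 0.09476
Step 6: P(0) = 1-ρ = 0.3272
Verify: L = λW = 14.6×0.140845 = 2.0563 ✔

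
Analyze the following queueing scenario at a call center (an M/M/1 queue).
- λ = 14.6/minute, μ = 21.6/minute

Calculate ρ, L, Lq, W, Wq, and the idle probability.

Step 1: ρ = λ/μ = 14.6/21.6 = 0.6759
Step 2: L = λ/(μ-λ) = 14.6/7.00 = 2.0857
Step 3: Lq = λ²/(μ(μ-λ)) = 213.16/(21.6×7.00) = 1.4098
Step 4: W = 1/(μ-λ) = 1/7.00 = 0.142857
Step 5: Wq = λ/(μ(μ-λ)) = 14.6/(21.6×7.00) = 0.09656
Step 6: P(0) = 1-ρ = 0.3241
Verify: L = λW = 14.6×0.142857 = 2.0857 ✔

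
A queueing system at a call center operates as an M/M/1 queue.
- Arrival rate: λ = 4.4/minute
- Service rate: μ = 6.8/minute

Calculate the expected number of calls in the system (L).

ρ = λ/μ = 4.4/6.8 = 0.6471
For M/M/1: L = λ/(μ-λ)
L = 4.4/(6.8-4.4) = 4.4/2.40
L = 1.8333 calls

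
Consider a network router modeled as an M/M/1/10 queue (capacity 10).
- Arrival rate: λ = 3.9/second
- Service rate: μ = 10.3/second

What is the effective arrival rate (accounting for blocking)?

ρ = λ/μ = 3.9/10.3 = 0.37864
P₀ = (1-ρ)/(1-ρ^(K+1)) = (1-0.37864)/(1-0.37864^11) = 0.6214/1.0000 = 0.6214
P_K = P₀×ρ^K = 0.6214 × 0.37864^10 = 0.6214 × 0.00006057 = 0.00003764
λ_eff = λ(1-P_K) = 3.9 × (1 - 0.00003764) = 3.9 × 0.999962 = 3.8999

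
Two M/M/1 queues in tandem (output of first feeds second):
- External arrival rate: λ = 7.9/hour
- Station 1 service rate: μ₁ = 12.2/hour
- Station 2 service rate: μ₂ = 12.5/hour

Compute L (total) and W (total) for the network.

By Jackson's theorem, each station behaves as independent M/M/1.
Station 1: ρ₁ = 7.9/12.2 = 0.6475, L₁ = ρ₁/(1-ρ₁) = λ/(μ₁-λ) = 7.9/4.30 = 1.8372
Station 2: ρ₂ = 7.9/12.5 = 0.6320, L₂ = ρ₂/(1-ρ₂) = λ/(μ₂-λ) = 7.9/4.60 = 1.7174
Total: L = L₁ + L₂ = 1.8372 + 1.7174 = 3.5546
W = L/λ = 3.5546/7.9 = 0.4499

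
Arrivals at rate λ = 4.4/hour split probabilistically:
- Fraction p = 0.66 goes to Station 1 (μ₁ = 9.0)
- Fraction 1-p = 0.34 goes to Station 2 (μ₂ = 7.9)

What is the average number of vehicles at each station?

Effective rates: λ₁ = 4.4×0.66 = 2.904, λ₂ = 4.4×0.34 = 1.496
Station 1: ρ₁ = 2.904/9.0 = 0.32267, L₁ = ρ₁/(1-ρ₁) = 0.32267/(1-0.32267) = 0.4764
Station 2: ρ₂ = 1.496/7.9 = 0.18937, L₂ = ρ₂/(1-ρ₂) = 0.18937/(1-0.18937) = 0.2336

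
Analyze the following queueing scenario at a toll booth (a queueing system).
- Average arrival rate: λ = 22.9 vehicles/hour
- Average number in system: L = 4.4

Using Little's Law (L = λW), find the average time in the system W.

Little's Law: L = λW, so W = L/λ
W = 4.4/22.9 = 0.1921 hours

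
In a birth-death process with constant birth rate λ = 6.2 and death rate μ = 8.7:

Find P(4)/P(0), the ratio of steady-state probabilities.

For constant rates: P(n)/P(0) = (λ/μ)^n
P(4)/P(0) = (6.2/8.7)^4 = 0.7126^4 = 0.2579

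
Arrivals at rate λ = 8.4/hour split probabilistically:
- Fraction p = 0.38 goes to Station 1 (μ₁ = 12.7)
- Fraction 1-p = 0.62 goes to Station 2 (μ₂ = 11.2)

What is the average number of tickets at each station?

Effective rates: λ₁ = 8.4×0.38 = 3.192, λ₂ = 8.4×0.62 = 5.208
Station 1: ρ₁ = 3.192/12.7 = 0.25134, L₁ = ρ₁/(1-ρ₁) = 0.25134/(1-0.25134) = 0.3357
Station 2: ρ₂ = 5.208/11.2 = 0.4650, L₂ = ρ₂/(1-ρ₂) = 0.4650/(1-0.4650) = 0.8692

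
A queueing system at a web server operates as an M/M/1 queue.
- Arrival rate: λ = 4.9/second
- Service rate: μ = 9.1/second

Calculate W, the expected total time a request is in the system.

First, compute utilization: ρ = λ/μ = 4.9/9.1 = 0.5385
For M/M/1: W = 1/(μ-λ)
W = 1/(9.1-4.9) = 1/4.20
W = 0.2381 seconds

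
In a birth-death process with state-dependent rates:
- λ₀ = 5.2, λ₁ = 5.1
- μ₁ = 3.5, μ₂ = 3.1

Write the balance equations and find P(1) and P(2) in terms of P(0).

Balance equations:
State 0: λ₀P₀ = μ₁P₁ → P₁ = (λ₀/μ₁)P₀ = (5.2/3.5)P₀ = 1.4857P₀
State 1: P₂ = (λ₀λ₁)/(μ₁μ₂)P₀ = (5.2×5.1)/(3.5×3.1)P₀ = 2.4442P₀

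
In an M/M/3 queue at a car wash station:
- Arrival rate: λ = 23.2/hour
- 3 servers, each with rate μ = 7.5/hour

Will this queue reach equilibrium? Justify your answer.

Stability requires ρ = λ/(cμ) < 1
ρ = 23.2/(3 × 7.5) = 23.2/22.50 = 1.0311
Since 1.0311 ≥ 1, the system is UNSTABLE.
Need c > λ/μ = 23.2/7.5 = 3.09.
Minimum servers needed: c = 4.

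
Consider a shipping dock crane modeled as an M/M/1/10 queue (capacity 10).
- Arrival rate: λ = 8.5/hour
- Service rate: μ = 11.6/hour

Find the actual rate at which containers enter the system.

ρ = λ/μ = 8.5/11.6 = 0.73276
P₀ = (1-ρ)/(1-ρ^(K+1)) = (1-0.73276)/(1-0.73276^11) = 0.26724/0.96730 = 0.2763
P_K = P₀×ρ^K = 0.2763 × 0.73276^10 = 0.2763 × 0.04463 = 0.01233
λ_eff = λ(1-P_K) = 8.5 × (1 - 0.01233) = 8.5 × 0.98767 = 8.3952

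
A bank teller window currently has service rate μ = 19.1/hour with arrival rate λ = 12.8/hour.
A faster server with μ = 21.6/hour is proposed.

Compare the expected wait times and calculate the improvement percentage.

System 1: ρ₁ = 12.8/19.1 = 0.6702, W₁ = 1/(19.1-12.8) = 0.15873
System 2: ρ₂ = 12.8/21.6 = 0.5926, W₂ = 1/(21.6-12.8) = 0.11364
Improvement: (W₁-W₂)/W₁ = (0.15873-0.11364)/0.15873 = 28.41%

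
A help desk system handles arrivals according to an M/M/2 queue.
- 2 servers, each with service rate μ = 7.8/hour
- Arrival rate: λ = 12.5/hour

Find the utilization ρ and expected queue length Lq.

Traffic intensity: ρ = λ/(cμ) = 12.5/(2×7.8) = 0.8013
Since ρ = 0.8013 < 1, system is stable.
Offered load a = λ/μ = cρ = 12.5/7.8 = 1.6026
P₀ = [ Σₙ₌₀^1 aⁿ/n! + a^2/(2!(1-ρ)) ]⁻¹
Σ = a^0/0! + a^1/1! = 1.0000 + 1.6026 = 2.6026
a^2/(2!(1-ρ)) = 2.568212/(2 × 0.1987179) = 6.4620
P₀ = 1/(2.6026 + 6.4620) = 0.1103
Lq = P₀·a^2·ρ / (2!(1-ρ)²) = 0.11032 × 2.5682 × 0.80128 / (2 × 0.039489) = 2.8745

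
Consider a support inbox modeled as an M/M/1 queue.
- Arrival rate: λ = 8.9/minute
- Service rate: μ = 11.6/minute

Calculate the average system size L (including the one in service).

ρ = λ/μ = 8.9/11.6 = 0.7672
For M/M/1: L = λ/(μ-λ)
L = 8.9/(11.6-8.9) = 8.9/2.70
L = 3.2963 emails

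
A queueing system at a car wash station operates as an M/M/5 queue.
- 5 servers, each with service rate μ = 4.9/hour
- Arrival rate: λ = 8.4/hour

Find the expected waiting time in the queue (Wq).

Traffic intensity: ρ = λ/(cμ) = 8.4/(5×4.9) = 0.3429
Since ρ = 0.3429 < 1, system is stable.
Offered load a = λ/μ = cρ = 8.4/4.9 = 1.7143
P₀ = [ Σₙ₌₀^4 aⁿ/n! + a^5/(5!(1-ρ)) ]⁻¹
Σ = a^0/0! + a^1/1! + a^2/2! + a^3/3! + a^4/4! = 1.0000 + 1.7143 + 1.4694 + 0.83965 + 0.35985 = 5.3832
a^5/(5!(1-ρ)) = 14.8053/(120 × 0.65714) = 0.1877
P₀ = 1/(5.3832 + 0.1877) = 0.1795
Lq = P₀·a^5·ρ / (5!(1-ρ)²) = 0.17950 × 14.8053 × 0.34286 / (120 × 0.43184) = 0.01758
Wq = Lq/λ = 0.01758/8.4 = 0.002093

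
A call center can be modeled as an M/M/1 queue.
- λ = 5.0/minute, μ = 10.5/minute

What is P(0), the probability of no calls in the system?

ρ = λ/μ = 5.0/10.5 = 0.4762
P(0) = 1 - ρ = 1 - 0.4762 = 0.5238
The server is idle 52.38% of the time.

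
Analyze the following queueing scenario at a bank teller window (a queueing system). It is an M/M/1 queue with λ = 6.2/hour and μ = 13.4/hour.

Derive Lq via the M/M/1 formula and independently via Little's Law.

Method 1 (direct): Lq = λ²/(μ(μ-λ)) = 38.44/(13.4 × 7.20) = 0.3984

Method 2 (Little's Law):
W = 1/(μ-λ) = 1/7.20 = 0.13889
Wq = W - 1/μ = 0.13889 - 0.074627 = 0.06426
Lq = λWq = 6.2 × 0.06426 = 0.3984 ✔ (matches Method 1)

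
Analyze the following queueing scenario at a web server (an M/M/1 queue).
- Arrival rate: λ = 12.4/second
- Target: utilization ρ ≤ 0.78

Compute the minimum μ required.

ρ = λ/μ, so μ = λ/ρ
μ ≥ 12.4/0.78 = 15.8974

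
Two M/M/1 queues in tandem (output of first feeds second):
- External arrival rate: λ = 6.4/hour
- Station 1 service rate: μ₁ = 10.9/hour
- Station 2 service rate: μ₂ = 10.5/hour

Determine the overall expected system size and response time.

By Jackson's theorem, each station behaves as independent M/M/1.
Station 1: ρ₁ = 6.4/10.9 = 0.5872, L₁ = ρ₁/(1-ρ₁) = λ/(μ₁-λ) = 6.4/4.50 = 1.4222
Station 2: ρ₂ = 6.4/10.5 = 0.6095, L₂ = ρ₂/(1-ρ₂) = λ/(μ₂-λ) = 6.4/4.10 = 1.5610
Total: L = L₁ + L₂ = 1.4222 + 1.5610 = 2.9832
W = L/λ = 2.9832/6.4 = 0.4661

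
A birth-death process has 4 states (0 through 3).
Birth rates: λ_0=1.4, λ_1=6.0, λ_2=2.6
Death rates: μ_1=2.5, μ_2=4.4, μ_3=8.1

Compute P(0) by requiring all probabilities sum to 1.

Ratios P(n)/P(0) = (λ₀···λₙ₋₁)/(μ₁···μₙ):
P(1)/P(0) = (1.4)/(2.5) = 0.56000
P(2)/P(0) = (1.4×6.0)/(2.5×4.4) = 0.76364
P(3)/P(0) = (1.4×6.0×2.6)/(2.5×4.4×8.1) = 0.24512

Normalization: ∑ P(n) = 1
P(0) × (1.0000 + 0.56000 + 0.76364 + 0.24512) = 1
P(0) × 2.5688 = 1
P(0) = 1/2.5688 = 0.3893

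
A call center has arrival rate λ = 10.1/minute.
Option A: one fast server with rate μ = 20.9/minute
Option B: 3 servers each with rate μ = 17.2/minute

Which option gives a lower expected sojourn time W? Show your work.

Option A: single server μ = 20.9 (M/M/1)
  ρ_A = 10.1/20.9 = 0.4833
  W_A = 1/(μ-λ) = 1/(20.9-10.1) = 1/10.80 = 0.09259

Option B: 3 servers μ = 17.2 (M/M/3)
  ρ_B = λ/(cμ) = 10.1/(3×17.2) = 0.1957
  Offered load a = λ/μ = cρ = 10.1/17.2 = 0.5872
  P₀ = [ Σₙ₌₀^2 aⁿ/n! + a^3/(3!(1-ρ)) ]⁻¹
  Σ = a^0/0! + a^1/1! + a^2/2! = 1.0000 + 0.5872 + 0.1724 = 1.7596
  a^3/(3!(1-ρ)) = 0.2025/(6 × 0.8043) = 0.04196
  P₀ = 1/(1.7596 + 0.04196) = 0.5551
  Lq = P₀·a^3·ρ / (3!(1-ρ)²) = 0.5551 × 0.2025 × 0.1957 / (6 × 0.6468) = 0.005668
  Wq_B = Lq/λ = 0.005668/10.1 = 0.0005612
  W_B = Wq_B + 1/μ = 0.0005612 + 0.05814 = 0.05870

Since W_B = 0.05870 < W_A = 0.09259, Option B (multiple servers) has the shorter time in system.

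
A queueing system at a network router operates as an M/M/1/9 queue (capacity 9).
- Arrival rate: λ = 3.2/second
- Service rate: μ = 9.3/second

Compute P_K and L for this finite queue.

ρ = λ/μ = 3.2/9.3 = 0.34409
P₀ = (1-ρ)/(1-ρ^(K+1)) = (1-0.34409)/(1-0.34409^10) = 0.6559/1.0000 = 0.6559
P_K = P₀×ρ^K = 0.6559 × 0.34409^9 = 0.6559 × 0.00006762 = 0.00004435
Blocking probability P_9 = 0.00004435 (0.004435%)
L = ρ[1 - (K+1)ρ^K + Kρ^(K+1)] / [(1-ρ)(1-ρ^(K+1))]
L = 0.34409 × (1 - 10×0.00006762 + 9×0.00002327) / ((1 - 0.34409) × (1 - 0.00002327)) = 0.5244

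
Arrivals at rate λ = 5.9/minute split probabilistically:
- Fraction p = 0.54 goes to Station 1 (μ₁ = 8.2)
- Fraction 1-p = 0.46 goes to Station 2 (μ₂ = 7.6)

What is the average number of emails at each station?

Effective rates: λ₁ = 5.9×0.54 = 3.186, λ₂ = 5.9×0.46 = 2.714
Station 1: ρ₁ = 3.186/8.2 = 0.38854, L₁ = ρ₁/(1-ρ₁) = 0.38854/(1-0.38854) = 0.6354
Station 2: ρ₂ = 2.714/7.6 = 0.3571, L₂ = ρ₂/(1-ρ₂) = 0.3571/(1-0.3571) = 0.5555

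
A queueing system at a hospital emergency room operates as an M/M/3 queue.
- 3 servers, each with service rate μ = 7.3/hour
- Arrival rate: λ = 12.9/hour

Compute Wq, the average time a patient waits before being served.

Traffic intensity: ρ = λ/(cμ) = 12.9/(3×7.3) = 0.5890
Since ρ = 0.5890 < 1, system is stable.
Offered load a = λ/μ = cρ = 12.9/7.3 = 1.7671
P₀ = [ Σₙ₌₀^2 aⁿ/n! + a^3/(3!(1-ρ)) ]⁻¹
Σ = a^0/0! + a^1/1! + a^2/2! = 1.0000 + 1.7671 + 1.5614 = 4.3285
a^3/(3!(1-ρ)) = 5.51824/(6 × 0.410959) = 2.2380
P₀ = 1/(4.3285 + 2.2380) = 0.1523
Lq = P₀·a^3·ρ / (3!(1-ρ)²) = 0.1523 × 5.5182 × 0.5890 / (6 × 0.1689) = 0.4885
Wq = Lq/λ = 0.4885/12.9 = 0.03787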